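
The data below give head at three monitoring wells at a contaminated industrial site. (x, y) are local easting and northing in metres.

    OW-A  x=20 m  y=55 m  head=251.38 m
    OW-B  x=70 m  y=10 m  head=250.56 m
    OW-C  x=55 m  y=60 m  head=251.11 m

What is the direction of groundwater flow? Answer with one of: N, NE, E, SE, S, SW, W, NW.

SE

Taking OW-A as reference: OW-B−OW-A = (50, -45, -0.82); OW-C−OW-A = (35, 5, -0.27).
Solve a·Δx + b·Δy = Δh: det = 50·5 − 35·(-45) = 1825.
∂h/∂x = [(-0.82)·5 − (-0.27)·(-45)] / 1825 = -0.008904
∂h/∂y = [50·(-0.27) − 35·(-0.82)] / 1825 = +0.008329
Flow = −∇h = (+0.008904 east, -0.008329 north), which points southeast.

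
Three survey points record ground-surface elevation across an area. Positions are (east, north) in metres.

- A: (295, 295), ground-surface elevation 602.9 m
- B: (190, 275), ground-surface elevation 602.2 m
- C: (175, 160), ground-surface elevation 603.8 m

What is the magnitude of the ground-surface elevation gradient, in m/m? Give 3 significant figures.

0.0179 m/m

With z = a·x + b·y + c and A as origin, the differences give:
  (-105)·a + (-20)·b = -0.7
  (-120)·a + (-135)·b = +0.9
Eliminate b (×(-135) and ×(-20), subtract): 11775·a = 112.50 → a = ∂z/∂x = +0.009554
Back-substitute: b = ∂z/∂y = -0.01516.
|∇f| = √(0.009554² + -0.01516²) = 0.01792 m/m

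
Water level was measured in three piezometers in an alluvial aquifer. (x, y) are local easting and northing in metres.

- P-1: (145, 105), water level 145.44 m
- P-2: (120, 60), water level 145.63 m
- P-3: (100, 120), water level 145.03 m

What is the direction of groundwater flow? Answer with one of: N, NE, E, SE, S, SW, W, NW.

Differences from P-1: to P-2 (Δx, Δy, Δh) = (-25, -45, +0.19); to P-3 = (-45, 15, -0.41).
Solve a·Δx + b·Δy = Δh: det = (-25)·15 − (-45)·(-45) = -2400.
∂h/∂x = [(+0.19)·15 − (-0.41)·(-45)] / -2400 = +0.006500
∂h/∂y = [(-25)·(-0.41) − (-45)·(+0.19)] / -2400 = -0.007833
Flow = −∇h = (-0.006500 east, +0.007833 north), which points northwest.

NW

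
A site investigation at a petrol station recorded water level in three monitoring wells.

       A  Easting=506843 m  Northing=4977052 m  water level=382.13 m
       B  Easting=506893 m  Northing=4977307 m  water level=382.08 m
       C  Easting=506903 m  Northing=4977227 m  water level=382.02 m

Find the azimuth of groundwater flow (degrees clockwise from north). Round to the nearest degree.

097°

Differences from A: to B (Δx, Δy, Δh) = (50, 255, -0.05); to C = (60, 175, -0.11).
Determinant of the coordinate differences = 50·175 − 60·255 = -6550.
∂h/∂x = [(-0.05)·175 − (-0.11)·255] / -6550 = -0.002947
∂h/∂y = [50·(-0.11) − 60·(-0.05)] / -6550 = +0.0003817
Flow direction (−∇h) has components (+0.002947 E, -0.0003817 N).
Azimuth = atan2(E, N) = atan2(+0.002947, -0.0003817) = 97.4° ≈ 097°.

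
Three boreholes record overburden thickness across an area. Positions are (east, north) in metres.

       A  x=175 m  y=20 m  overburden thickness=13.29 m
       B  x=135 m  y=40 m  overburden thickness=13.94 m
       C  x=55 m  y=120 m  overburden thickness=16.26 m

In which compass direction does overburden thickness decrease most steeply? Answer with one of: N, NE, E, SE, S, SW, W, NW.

Differences from A: to B (Δx, Δy, Δh) = (-40, 20, +0.65); to C = (-120, 100, +2.97).
Determinant of the coordinate differences = (-40)·100 − (-120)·20 = -1600.
∂d/∂x = [(+0.65)·100 − (+2.97)·20] / -1600 = -0.003500
∂d/∂y = [(-40)·(+2.97) − (-120)·(+0.65)] / -1600 = +0.02550
Steepest decrease is along −∇f = (+0.003500 E, -0.02550 N) → south.

S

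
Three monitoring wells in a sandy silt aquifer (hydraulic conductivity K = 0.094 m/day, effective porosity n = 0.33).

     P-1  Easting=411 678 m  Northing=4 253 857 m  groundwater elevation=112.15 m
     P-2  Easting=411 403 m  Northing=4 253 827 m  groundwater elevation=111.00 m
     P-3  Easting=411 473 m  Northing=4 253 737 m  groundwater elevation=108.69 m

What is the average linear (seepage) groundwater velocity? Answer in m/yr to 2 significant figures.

Taking P-1 as reference: P-2−P-1 = (-275, -30, -1.15); P-3−P-1 = (-205, -120, -3.46).
Determinant of the coordinate differences = (-275)·(-120) − (-205)·(-30) = 26850.
∂h/∂x = [(-1.15)·(-120) − (-3.46)·(-30)] / 26850 = +0.001274
∂h/∂y = [(-275)·(-3.46) − (-205)·(-1.15)] / 26850 = +0.02666
|∇h| = √(0.001274² + 0.02666²) = 0.02669
Seepage velocity v = K·i/n = 0.094 × 0.02669 / 0.33 = 0.007603 m/day = 2.777 m/yr.

2.8 m/yr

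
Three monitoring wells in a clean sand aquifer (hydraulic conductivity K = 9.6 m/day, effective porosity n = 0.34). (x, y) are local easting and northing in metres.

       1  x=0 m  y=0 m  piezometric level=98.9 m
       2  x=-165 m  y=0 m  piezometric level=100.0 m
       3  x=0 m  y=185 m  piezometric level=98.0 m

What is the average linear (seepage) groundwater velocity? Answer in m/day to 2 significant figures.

∂h/∂x = (100.0 − 98.9) / (-165 − 0) = -0.006667
∂h/∂y = (98.0 − 98.9) / (185 − 0) = -0.004865
|∇h| = √(-0.006667² + -0.004865²) = 0.008253
Seepage velocity v = K·i/n = 9.6 × 0.008253 / 0.34 = 0.233 m/day.

0.23 m/day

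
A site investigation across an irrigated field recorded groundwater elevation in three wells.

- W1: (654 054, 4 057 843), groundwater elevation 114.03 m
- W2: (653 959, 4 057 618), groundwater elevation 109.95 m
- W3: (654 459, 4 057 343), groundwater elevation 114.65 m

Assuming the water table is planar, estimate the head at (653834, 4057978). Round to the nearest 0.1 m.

With h = a·x + b·y + c and W1 as origin, the differences give:
  (-95)·a + (-225)·b = -4.08
  405·a + (-500)·b = +0.62
Eliminate b (×(-500) and ×(-225), subtract): 138625·a = 2179.500 → a = ∂h/∂x = +0.01572
Back-substitute: b = ∂h/∂y = +0.01150.
h(653834, 4057978) = 114.03 + (+0.01572)·(-220) + (+0.01150)·(135) = 114.03 -3.459 +1.552 = 112.123 m.

112.1 m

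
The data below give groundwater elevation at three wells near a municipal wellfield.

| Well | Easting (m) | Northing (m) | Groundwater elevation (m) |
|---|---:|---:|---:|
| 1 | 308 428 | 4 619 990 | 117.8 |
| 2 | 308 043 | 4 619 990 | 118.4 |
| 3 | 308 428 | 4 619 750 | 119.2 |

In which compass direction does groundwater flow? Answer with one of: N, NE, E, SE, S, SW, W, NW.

N

∂h/∂x = (118.4 − 117.8) / (308043 − 308428) = -0.001558
∂h/∂y = (119.2 − 117.8) / (4619750 − 4619990) = -0.005833
Flow = −∇h = (+0.001558 east, +0.005833 north), which points north.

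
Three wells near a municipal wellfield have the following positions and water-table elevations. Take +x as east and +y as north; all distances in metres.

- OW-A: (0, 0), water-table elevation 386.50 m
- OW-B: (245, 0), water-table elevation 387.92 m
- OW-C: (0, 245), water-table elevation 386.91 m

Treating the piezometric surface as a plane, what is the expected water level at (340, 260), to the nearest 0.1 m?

388.9 m

∂h/∂x = (387.92 − 386.50) / (245 − 0) = +0.005796
∂h/∂y = (386.91 − 386.50) / (245 − 0) = +0.001673
h(340, 260) = 386.50 + (+0.005796)·(340) + (+0.001673)·(260) = 386.50 +1.971 +0.435 = 388.906 m.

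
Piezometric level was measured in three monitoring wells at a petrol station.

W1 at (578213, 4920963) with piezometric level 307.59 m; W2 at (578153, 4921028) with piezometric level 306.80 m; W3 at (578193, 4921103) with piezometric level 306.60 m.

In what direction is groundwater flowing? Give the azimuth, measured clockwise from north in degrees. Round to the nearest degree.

Taking W1 as reference: W2−W1 = (-60, 65, -0.79); W3−W1 = (-20, 140, -0.99).
Determinant of the coordinate differences = (-60)·140 − (-20)·65 = -7100.
∂h/∂x = [(-0.79)·140 − (-0.99)·65] / -7100 = +0.006514
∂h/∂y = [(-60)·(-0.99) − (-20)·(-0.79)] / -7100 = -0.006141
Flow direction (−∇h) has components (-0.006514 E, +0.006141 N).
Azimuth = atan2(E, N) = atan2(-0.006514, +0.006141) = 313.3° ≈ 313°.

313°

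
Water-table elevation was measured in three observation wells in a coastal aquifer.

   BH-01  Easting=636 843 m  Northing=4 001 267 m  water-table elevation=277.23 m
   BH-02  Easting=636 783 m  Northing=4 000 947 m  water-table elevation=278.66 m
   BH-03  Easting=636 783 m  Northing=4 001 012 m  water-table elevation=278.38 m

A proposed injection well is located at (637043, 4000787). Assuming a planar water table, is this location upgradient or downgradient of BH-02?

upgradient

With h = a·x + b·y + c and BH-01 as origin, the differences give:
  (-60)·a + (-320)·b = +1.43
  (-60)·a + (-255)·b = +1.15
Eliminate b (×(-255) and ×(-320), subtract): -3900·a = 3.350 → a = ∂h/∂x = -0.0008590
Back-substitute: b = ∂h/∂y = -0.004308.
Head at (637043, 4000787) = 277.23 + (-0.0008590)·(200) + (-0.004308)·(-480) = 279.13 m.
That is higher than the 278.66 m at BH-02, so the point is upgradient.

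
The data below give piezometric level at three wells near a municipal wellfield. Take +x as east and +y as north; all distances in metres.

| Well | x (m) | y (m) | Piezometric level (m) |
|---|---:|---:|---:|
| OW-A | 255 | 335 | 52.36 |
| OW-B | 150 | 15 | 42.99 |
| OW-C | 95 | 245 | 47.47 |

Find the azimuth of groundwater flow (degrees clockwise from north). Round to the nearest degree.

216°

With h = a·x + b·y + c and OW-A as origin, the differences give:
  (-105)·a + (-320)·b = -9.37
  (-160)·a + (-90)·b = -4.89
Eliminate b (×(-90) and ×(-320), subtract): -41750·a = -721.500 → a = ∂h/∂x = +0.01728
Back-substitute: b = ∂h/∂y = +0.02361.
Flow direction (−∇h) has components (-0.01728 E, -0.02361 N).
Azimuth = atan2(E, N) = atan2(-0.01728, -0.02361) = 216.2° ≈ 216°.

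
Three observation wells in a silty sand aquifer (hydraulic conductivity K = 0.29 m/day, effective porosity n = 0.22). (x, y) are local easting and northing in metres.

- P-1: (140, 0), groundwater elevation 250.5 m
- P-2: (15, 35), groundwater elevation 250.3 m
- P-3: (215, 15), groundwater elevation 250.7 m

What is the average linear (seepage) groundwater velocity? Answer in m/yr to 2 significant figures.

1.5 m/yr

Differences from P-1: to P-2 (Δx, Δy, Δh) = (-125, 35, -0.2); to P-3 = (75, 15, +0.2).
Determinant of the coordinate differences = (-125)·15 − 75·35 = -4500.
∂h/∂x = [(-0.2)·15 − (+0.2)·35] / -4500 = +0.002222
∂h/∂y = [(-125)·(+0.2) − 75·(-0.2)] / -4500 = +0.002222
|∇h| = √(0.002222² + 0.002222²) = 0.003142
Seepage velocity v = K·i/n = 0.29 × 0.003142 / 0.22 = 0.004142 m/day = 1.513 m/yr.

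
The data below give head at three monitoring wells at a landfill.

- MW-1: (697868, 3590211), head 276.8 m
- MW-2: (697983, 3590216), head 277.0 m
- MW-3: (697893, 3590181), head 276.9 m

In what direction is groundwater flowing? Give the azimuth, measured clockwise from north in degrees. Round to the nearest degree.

315°

With h = a·x + b·y + c and MW-1 as origin, the differences give:
  115·a + 5·b = +0.2
  25·a + (-30)·b = +0.1
Eliminate b (×(-30) and ×5, subtract): -3575·a = -6.50 → a = ∂h/∂x = +0.001818
Back-substitute: b = ∂h/∂y = -0.001818.
Flow direction (−∇h) has components (-0.001818 E, +0.001818 N).
Azimuth = atan2(E, N) = atan2(-0.001818, +0.001818) = 315.0° ≈ 315°.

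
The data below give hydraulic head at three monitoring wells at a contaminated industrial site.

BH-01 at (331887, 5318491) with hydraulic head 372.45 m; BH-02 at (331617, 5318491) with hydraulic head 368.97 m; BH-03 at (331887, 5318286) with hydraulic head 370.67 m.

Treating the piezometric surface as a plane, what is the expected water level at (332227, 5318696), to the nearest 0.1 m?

∂h/∂x = (368.97 − 372.45) / (331617 − 331887) = +0.01289
∂h/∂y = (370.67 − 372.45) / (5318286 − 5318491) = +0.008683
h(332227, 5318696) = 372.45 + (+0.01289)·(340) + (+0.008683)·(205) = 372.45 +4.382 +1.780 = 378.612 m.

378.6 m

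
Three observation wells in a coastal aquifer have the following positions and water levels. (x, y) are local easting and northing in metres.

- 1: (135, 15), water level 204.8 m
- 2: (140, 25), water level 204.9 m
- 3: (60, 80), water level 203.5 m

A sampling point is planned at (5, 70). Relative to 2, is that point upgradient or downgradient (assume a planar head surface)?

downgradient

With h = a·x + b·y + c and 1 as origin, the differences give:
  5·a + 10·b = +0.1
  (-75)·a + 65·b = -1.3
Eliminate b (×65 and ×10, subtract): 1075·a = 19.50 → a = ∂h/∂x = +0.01814
Back-substitute: b = ∂h/∂y = +0.0009302.
Head at (5, 70) = 204.8 + (+0.01814)·(-130) + (+0.0009302)·(55) = 202.49 m.
That is lower than the 204.9 m at 2, so the point is downgradient.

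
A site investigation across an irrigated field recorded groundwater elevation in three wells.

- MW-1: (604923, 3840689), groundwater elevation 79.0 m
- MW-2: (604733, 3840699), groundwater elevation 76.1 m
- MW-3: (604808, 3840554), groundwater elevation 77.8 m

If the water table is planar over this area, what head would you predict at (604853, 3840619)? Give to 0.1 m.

Three-point gradient (reference MW-1): Δ to MW-2 = (-190, 10, -2.9), Δ to MW-3 = (-115, -135, -1.2).
∂h/∂x = +0.01506, ∂h/∂y = -0.003937 (det = 26800).
h(604853, 3840619) = 79.0 + (+0.01506)·(-70) + (-0.003937)·(-70) = 79.0 -1.054 +0.276 = 78.222 m.

78.2 m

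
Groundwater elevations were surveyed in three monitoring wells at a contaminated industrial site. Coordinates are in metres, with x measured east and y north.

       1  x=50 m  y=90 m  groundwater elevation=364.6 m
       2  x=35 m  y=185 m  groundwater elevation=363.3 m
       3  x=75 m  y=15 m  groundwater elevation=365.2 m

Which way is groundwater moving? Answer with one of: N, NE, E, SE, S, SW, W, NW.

NE

Taking 1 as reference: 2−1 = (-15, 95, -1.3); 3−1 = (25, -75, +0.6).
Determinant of the coordinate differences = (-15)·(-75) − 25·95 = -1250.
∂h/∂x = [(-1.3)·(-75) − (+0.6)·95] / -1250 = -0.03240
∂h/∂y = [(-15)·(+0.6) − 25·(-1.3)] / -1250 = -0.01880
Flow = −∇h = (+0.03240 east, +0.01880 north), which points northeast.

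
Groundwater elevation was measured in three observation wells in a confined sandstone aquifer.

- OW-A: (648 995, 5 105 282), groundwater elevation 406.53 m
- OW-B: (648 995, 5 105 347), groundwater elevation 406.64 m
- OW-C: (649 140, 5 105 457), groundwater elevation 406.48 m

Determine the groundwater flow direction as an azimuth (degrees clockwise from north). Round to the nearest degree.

Differences from OW-A: to OW-B (Δx, Δy, Δh) = (0, 65, +0.11); to OW-C = (145, 175, -0.05).
Determinant of the coordinate differences = 0·175 − 145·65 = -9425.
∂h/∂x = [(+0.11)·175 − (-0.05)·65] / -9425 = -0.002387
∂h/∂y = [0·(-0.05) − 145·(+0.11)] / -9425 = +0.001692
Flow direction (−∇h) has components (+0.002387 E, -0.001692 N).
Azimuth = atan2(E, N) = atan2(+0.002387, -0.001692) = 125.3° ≈ 125°.

125°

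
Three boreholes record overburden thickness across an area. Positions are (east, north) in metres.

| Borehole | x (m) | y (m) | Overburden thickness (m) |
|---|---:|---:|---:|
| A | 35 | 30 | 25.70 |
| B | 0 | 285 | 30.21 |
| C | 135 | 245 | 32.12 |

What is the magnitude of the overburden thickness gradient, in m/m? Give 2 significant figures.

0.029 m/m

Differences from A: to B (Δx, Δy, Δh) = (-35, 255, +4.51); to C = (100, 215, +6.42).
Determinant of the coordinate differences = (-35)·215 − 100·255 = -33025.
∂d/∂x = [(+4.51)·215 − (+6.42)·255] / -33025 = +0.02021
∂d/∂y = [(-35)·(+6.42) − 100·(+4.51)] / -33025 = +0.02046
|∇f| = √(0.02021² + 0.02046²) = 0.02876 m/m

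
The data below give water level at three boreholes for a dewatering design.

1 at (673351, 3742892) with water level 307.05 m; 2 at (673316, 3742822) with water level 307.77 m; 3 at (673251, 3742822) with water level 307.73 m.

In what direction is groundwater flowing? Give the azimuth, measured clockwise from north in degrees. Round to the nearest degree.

357°

Taking 1 as reference: 2−1 = (-35, -70, +0.72); 3−1 = (-100, -70, +0.68).
Solve a·Δx + b·Δy = Δh: det = (-35)·(-70) − (-100)·(-70) = -4550.
∂h/∂x = [(+0.72)·(-70) − (+0.68)·(-70)] / -4550 = +0.0006154
∂h/∂y = [(-35)·(+0.68) − (-100)·(+0.72)] / -4550 = -0.01059
Flow direction (−∇h) has components (-0.0006154 E, +0.01059 N).
Azimuth = atan2(E, N) = atan2(-0.0006154, +0.01059) = 356.7° ≈ 357°.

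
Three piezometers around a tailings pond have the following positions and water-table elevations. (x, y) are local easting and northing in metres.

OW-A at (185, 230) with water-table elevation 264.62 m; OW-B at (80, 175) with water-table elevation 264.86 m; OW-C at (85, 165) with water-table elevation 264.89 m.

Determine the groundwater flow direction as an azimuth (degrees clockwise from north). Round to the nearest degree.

010°

Differences from OW-A: to OW-B (Δx, Δy, Δh) = (-105, -55, +0.24); to OW-C = (-100, -65, +0.27).
Solve a·Δx + b·Δy = Δh: det = (-105)·(-65) − (-100)·(-55) = 1325.
∂h/∂x = [(+0.24)·(-65) − (+0.27)·(-55)] / 1325 = -0.0005660
∂h/∂y = [(-105)·(+0.27) − (-100)·(+0.24)] / 1325 = -0.003283
Flow direction (−∇h) has components (+0.0005660 E, +0.003283 N).
Azimuth = atan2(E, N) = atan2(+0.0005660, +0.003283) = 9.8° ≈ 010°.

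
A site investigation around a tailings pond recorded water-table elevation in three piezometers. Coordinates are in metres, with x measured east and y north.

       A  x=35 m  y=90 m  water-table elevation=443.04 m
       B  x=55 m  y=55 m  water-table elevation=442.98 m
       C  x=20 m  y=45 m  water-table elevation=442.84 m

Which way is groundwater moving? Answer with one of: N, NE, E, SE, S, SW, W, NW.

SW

With h = a·x + b·y + c and A as origin, the differences give:
  20·a + (-35)·b = -0.06
  (-15)·a + (-45)·b = -0.20
Eliminate b (×(-45) and ×(-35), subtract): -1425·a = -4.300 → a = ∂h/∂x = +0.003018
Back-substitute: b = ∂h/∂y = +0.003439.
Flow = −∇h = (-0.003018 east, -0.003439 north), which points southwest.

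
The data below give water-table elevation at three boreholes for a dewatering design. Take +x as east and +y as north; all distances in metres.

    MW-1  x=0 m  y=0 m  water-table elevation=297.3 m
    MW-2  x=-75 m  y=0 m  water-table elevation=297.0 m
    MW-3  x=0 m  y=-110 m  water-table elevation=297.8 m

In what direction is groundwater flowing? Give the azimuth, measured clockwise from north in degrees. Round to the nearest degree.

∂h/∂x = (297.0 − 297.3) / (-75 − 0) = +0.004000
∂h/∂y = (297.8 − 297.3) / (-110 − 0) = -0.004545
Flow direction (−∇h) has components (-0.004000 E, +0.004545 N).
Azimuth = atan2(E, N) = atan2(-0.004000, +0.004545) = 318.7° ≈ 319°.

319°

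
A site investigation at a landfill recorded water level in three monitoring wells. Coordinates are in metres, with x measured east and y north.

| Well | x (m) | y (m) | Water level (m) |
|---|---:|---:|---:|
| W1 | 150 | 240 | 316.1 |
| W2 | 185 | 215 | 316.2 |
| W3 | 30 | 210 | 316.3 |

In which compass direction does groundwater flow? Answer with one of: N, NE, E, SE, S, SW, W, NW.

Three-point gradient (reference W1): Δ to W2 = (35, -25, +0.1), Δ to W3 = (-120, -30, +0.2).
∂h/∂x = -0.0004938, ∂h/∂y = -0.004691 (det = -4050).
Flow = −∇h = (+0.0004938 east, +0.004691 north), which points north.

N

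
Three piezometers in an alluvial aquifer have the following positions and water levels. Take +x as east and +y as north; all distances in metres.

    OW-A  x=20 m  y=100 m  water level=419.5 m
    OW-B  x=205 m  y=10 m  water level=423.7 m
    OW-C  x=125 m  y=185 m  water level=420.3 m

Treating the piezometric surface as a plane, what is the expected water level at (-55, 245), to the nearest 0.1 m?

416.5 m

With h = a·x + b·y + c and OW-A as origin, the differences give:
  185·a + (-90)·b = +4.2
  105·a + 85·b = +0.8
Eliminate b (×85 and ×(-90), subtract): 25175·a = 429.00 → a = ∂h/∂x = +0.01704
Back-substitute: b = ∂h/∂y = -0.01164.
h(-55, 245) = 419.5 + (+0.01704)·(-75) + (-0.01164)·(145) = 419.5 -1.278 -1.688 = 416.534 m.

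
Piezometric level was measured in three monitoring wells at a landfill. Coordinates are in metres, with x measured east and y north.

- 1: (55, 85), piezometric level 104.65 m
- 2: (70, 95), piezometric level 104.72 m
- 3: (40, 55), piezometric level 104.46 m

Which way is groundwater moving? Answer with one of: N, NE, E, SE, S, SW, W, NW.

S

With h = a·x + b·y + c and 1 as origin, the differences give:
  15·a + 10·b = +0.07
  (-15)·a + (-30)·b = -0.19
Eliminate b (×(-30) and ×10, subtract): -300·a = -0.200 → a = ∂h/∂x = +0.0006667
Back-substitute: b = ∂h/∂y = +0.006000.
Flow = −∇h = (-0.0006667 east, -0.006000 north), which points south.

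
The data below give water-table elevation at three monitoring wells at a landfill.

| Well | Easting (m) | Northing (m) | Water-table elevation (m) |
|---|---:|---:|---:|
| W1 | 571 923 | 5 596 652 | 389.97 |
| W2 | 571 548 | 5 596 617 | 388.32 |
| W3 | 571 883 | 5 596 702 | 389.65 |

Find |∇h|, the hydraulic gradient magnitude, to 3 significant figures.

With h = a·x + b·y + c and W1 as origin, the differences give:
  (-375)·a + (-35)·b = -1.65
  (-40)·a + 50·b = -0.32
Eliminate b (×50 and ×(-35), subtract): -20150·a = -93.700 → a = ∂h/∂x = +0.004650
Back-substitute: b = ∂h/∂y = -0.002680.
|∇h| = √(0.004650² + -0.002680²) = 0.005367

0.00537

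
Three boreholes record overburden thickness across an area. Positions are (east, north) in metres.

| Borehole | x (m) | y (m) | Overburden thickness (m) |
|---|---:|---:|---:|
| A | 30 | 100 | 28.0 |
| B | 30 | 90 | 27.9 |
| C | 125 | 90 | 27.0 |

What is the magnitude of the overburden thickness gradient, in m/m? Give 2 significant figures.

With d = a·x + b·y + c and A as origin, the differences give:
  0·a + (-10)·b = -0.1
  95·a + (-10)·b = -1.0
Eliminate b (×(-10) and ×(-10), subtract): 950·a = -9.00 → a = ∂d/∂x = -0.009474
Back-substitute: b = ∂d/∂y = +0.01000.
|∇f| = √(-0.009474² + 0.01000²) = 0.01378 m/m

0.014 m/m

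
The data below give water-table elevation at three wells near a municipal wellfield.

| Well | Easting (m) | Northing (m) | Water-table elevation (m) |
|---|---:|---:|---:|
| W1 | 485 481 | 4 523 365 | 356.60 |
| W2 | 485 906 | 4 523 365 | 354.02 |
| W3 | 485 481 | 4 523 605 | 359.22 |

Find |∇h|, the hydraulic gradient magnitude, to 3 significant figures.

∂h/∂x = (354.02 − 356.60) / (485906 − 485481) = -0.006071
∂h/∂y = (359.22 − 356.60) / (4523605 − 4523365) = +0.01092
|∇h| = √(-0.006071² + 0.01092²) = 0.01249

0.0125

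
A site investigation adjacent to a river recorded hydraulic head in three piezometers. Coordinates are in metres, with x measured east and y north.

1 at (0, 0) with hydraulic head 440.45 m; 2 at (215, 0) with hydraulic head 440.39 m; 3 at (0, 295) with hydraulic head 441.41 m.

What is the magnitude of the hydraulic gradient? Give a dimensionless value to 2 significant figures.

∂h/∂x = (440.39 − 440.45) / (215 − 0) = -0.0002791
∂h/∂y = (441.41 − 440.45) / (295 − 0) = +0.003254
|∇h| = √(-0.0002791² + 0.003254²) = 0.003266

0.0033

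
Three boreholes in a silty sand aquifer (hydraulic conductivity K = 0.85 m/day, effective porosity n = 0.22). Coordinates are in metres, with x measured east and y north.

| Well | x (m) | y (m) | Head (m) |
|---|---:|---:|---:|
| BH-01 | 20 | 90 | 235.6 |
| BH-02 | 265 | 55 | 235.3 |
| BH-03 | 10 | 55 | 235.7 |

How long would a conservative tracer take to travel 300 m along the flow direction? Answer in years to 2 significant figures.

Taking BH-01 as reference: BH-02−BH-01 = (245, -35, -0.3); BH-03−BH-01 = (-10, -35, +0.1).
Solve a·Δx + b·Δy = Δh: det = 245·(-35) − (-10)·(-35) = -8925.
∂h/∂x = [(-0.3)·(-35) − (+0.1)·(-35)] / -8925 = -0.001569
∂h/∂y = [245·(+0.1) − (-10)·(-0.3)] / -8925 = -0.002409
|∇h| = √(-0.001569² + -0.002409²) = 0.002875
Seepage velocity v = K·i/n = 0.85 × 0.002875 / 0.22 = 0.01111 m/day.
t = 300 / 0.01111 = 2.7e+04 days = 73.9 years.

74 years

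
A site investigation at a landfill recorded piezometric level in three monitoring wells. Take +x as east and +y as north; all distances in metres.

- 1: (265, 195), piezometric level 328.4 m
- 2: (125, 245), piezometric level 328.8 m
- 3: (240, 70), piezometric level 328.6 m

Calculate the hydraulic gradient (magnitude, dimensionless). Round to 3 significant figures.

0.00334

With h = a·x + b·y + c and 1 as origin, the differences give:
  (-140)·a + 50·b = +0.4
  (-25)·a + (-125)·b = +0.2
Eliminate b (×(-125) and ×50, subtract): 18750·a = -60.00 → a = ∂h/∂x = -0.003200
Back-substitute: b = ∂h/∂y = -0.0009600.
|∇h| = √(-0.003200² + -0.0009600²) = 0.003341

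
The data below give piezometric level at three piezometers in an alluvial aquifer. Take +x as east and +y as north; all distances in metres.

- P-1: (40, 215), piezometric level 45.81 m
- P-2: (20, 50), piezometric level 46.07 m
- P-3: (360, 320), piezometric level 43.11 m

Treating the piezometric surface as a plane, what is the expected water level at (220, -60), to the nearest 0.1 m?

44.5 m

Three-point gradient (reference P-1): Δ to P-2 = (-20, -165, +0.26), Δ to P-3 = (320, 105, -2.70).
∂h/∂x = -0.008249, ∂h/∂y = -0.0005759 (det = 50700).
h(220, -60) = 45.81 + (-0.008249)·(180) + (-0.0005759)·(-275) = 45.81 -1.485 +0.158 = 44.484 m.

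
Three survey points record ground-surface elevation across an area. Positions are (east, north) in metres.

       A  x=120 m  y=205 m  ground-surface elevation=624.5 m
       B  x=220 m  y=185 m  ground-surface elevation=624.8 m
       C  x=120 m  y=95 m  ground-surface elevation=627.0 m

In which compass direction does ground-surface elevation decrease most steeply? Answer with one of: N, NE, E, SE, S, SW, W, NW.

N

With z = a·x + b·y + c and A as origin, the differences give:
  100·a + (-20)·b = +0.3
  0·a + (-110)·b = +2.5
Eliminate b (×(-110) and ×(-20), subtract): -11000·a = 17.00 → a = ∂z/∂x = -0.001545
Back-substitute: b = ∂z/∂y = -0.02273.
Steepest decrease is along −∇f = (+0.001545 E, +0.02273 N) → north.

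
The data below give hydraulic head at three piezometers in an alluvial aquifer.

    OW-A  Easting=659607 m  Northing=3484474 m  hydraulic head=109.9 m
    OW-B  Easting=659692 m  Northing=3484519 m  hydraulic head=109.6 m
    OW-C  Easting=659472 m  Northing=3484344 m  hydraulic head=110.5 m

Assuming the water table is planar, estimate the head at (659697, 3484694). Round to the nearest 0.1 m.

109.2 m

Taking OW-A as reference: OW-B−OW-A = (85, 45, -0.3); OW-C−OW-A = (-135, -130, +0.6).
Determinant of the coordinate differences = 85·(-130) − (-135)·45 = -4975.
∂h/∂x = [(-0.3)·(-130) − (+0.6)·45] / -4975 = -0.002412
∂h/∂y = [85·(+0.6) − (-135)·(-0.3)] / -4975 = -0.002111
h(659697, 3484694) = 109.9 + (-0.002412)·(90) + (-0.002111)·(220) = 109.9 -0.217 -0.464 = 109.219 m.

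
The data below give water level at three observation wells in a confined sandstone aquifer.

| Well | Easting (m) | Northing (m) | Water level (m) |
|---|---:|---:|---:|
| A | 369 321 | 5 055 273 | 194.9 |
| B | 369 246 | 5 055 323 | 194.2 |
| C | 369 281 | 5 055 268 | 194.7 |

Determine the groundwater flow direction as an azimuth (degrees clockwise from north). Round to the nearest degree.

314°

Differences from A: to B (Δx, Δy, Δh) = (-75, 50, -0.7); to C = (-40, -5, -0.2).
Determinant of the coordinate differences = (-75)·(-5) − (-40)·50 = 2375.
∂h/∂x = [(-0.7)·(-5) − (-0.2)·50] / 2375 = +0.005684
∂h/∂y = [(-75)·(-0.2) − (-40)·(-0.7)] / 2375 = -0.005474
Flow direction (−∇h) has components (-0.005684 E, +0.005474 N).
Azimuth = atan2(E, N) = atan2(-0.005684, +0.005474) = 313.9° ≈ 314°.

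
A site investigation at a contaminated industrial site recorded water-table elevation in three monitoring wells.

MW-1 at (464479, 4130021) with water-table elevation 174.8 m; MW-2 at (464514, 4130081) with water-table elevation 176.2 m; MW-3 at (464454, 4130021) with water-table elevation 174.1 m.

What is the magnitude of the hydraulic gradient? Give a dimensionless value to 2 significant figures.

0.029

With h = a·x + b·y + c and MW-1 as origin, the differences give:
  35·a + 60·b = +1.4
  (-25)·a + 0·b = -0.7
Eliminate b (×0 and ×60, subtract): 1500·a = 42.00 → a = ∂h/∂x = +0.02800
Back-substitute: b = ∂h/∂y = +0.007000.
|∇h| = √(0.02800² + 0.007000²) = 0.02886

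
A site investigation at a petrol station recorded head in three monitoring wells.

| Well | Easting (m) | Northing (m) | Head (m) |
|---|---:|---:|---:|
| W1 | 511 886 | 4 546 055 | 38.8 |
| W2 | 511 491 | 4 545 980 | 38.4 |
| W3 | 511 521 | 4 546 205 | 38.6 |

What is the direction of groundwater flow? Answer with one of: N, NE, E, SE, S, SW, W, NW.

SW

Three-point gradient (reference W1): Δ to W2 = (-395, -75, -0.4), Δ to W3 = (-365, 150, -0.2).
∂h/∂x = +0.0008658, ∂h/∂y = +0.0007734 (det = -86625).
Flow = −∇h = (-0.0008658 east, -0.0007734 north), which points southwest.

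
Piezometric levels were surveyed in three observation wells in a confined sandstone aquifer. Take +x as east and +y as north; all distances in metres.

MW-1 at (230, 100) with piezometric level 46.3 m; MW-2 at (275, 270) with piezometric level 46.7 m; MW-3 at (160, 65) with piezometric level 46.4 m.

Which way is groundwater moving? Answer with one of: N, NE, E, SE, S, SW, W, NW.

Three-point gradient (reference MW-1): Δ to MW-2 = (45, 170, +0.4), Δ to MW-3 = (-70, -35, +0.1).
∂h/∂x = -0.003002, ∂h/∂y = +0.003148 (det = 10325).
Flow = −∇h = (+0.003002 east, -0.003148 north), which points southeast.

SE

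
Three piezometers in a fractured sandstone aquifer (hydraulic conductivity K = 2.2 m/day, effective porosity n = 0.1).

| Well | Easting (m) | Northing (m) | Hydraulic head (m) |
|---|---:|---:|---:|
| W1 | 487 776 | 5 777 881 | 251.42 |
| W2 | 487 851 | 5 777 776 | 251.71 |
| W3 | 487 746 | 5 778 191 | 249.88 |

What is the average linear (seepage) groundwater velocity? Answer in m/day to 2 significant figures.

Taking W1 as reference: W2−W1 = (75, -105, +0.29); W3−W1 = (-30, 310, -1.54).
Solve a·Δx + b·Δy = Δh: det = 75·310 − (-30)·(-105) = 20100.
∂h/∂x = [(+0.29)·310 − (-1.54)·(-105)] / 20100 = -0.003572
∂h/∂y = [75·(-1.54) − (-30)·(+0.29)] / 20100 = -0.005313
|∇h| = √(-0.003572² + -0.005313²) = 0.006402
Seepage velocity v = K·i/n = 2.2 × 0.006402 / 0.1 = 0.1408 m/day.

0.14 m/day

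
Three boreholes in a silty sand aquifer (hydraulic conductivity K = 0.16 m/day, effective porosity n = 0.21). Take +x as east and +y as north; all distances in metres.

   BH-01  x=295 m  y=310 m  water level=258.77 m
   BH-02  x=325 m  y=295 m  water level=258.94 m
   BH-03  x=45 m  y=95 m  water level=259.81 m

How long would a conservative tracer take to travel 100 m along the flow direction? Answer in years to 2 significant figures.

48 years

With h = a·x + b·y + c and BH-01 as origin, the differences give:
  30·a + (-15)·b = +0.17
  (-250)·a + (-215)·b = +1.04
Eliminate b (×(-215) and ×(-15), subtract): -10200·a = -20.950 → a = ∂h/∂x = +0.002054
Back-substitute: b = ∂h/∂y = -0.007225.
|∇h| = √(0.002054² + -0.007225²) = 0.007511
Seepage velocity v = K·i/n = 0.16 × 0.007511 / 0.21 = 0.005723 m/day.
t = 100 / 0.005723 = 1.747e+04 days = 47.8 years.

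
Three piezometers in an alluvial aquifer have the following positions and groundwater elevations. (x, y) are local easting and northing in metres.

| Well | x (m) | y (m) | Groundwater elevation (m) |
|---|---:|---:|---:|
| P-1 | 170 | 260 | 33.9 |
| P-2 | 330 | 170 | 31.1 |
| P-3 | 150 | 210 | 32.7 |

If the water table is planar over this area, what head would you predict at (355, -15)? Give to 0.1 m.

With h = a·x + b·y + c and P-1 as origin, the differences give:
  160·a + (-90)·b = -2.8
  (-20)·a + (-50)·b = -1.2
Eliminate b (×(-50) and ×(-90), subtract): -9800·a = 32.00 → a = ∂h/∂x = -0.003265
Back-substitute: b = ∂h/∂y = +0.02531.
h(355, -15) = 33.9 + (-0.003265)·(185) + (+0.02531)·(-275) = 33.9 -0.604 -6.959 = 26.337 m.

26.3 m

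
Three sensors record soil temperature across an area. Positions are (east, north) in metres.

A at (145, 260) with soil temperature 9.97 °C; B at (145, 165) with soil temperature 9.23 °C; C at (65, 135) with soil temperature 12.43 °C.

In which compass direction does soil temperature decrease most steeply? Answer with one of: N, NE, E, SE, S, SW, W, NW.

E

Differences from A: to B (Δx, Δy, Δh) = (0, -95, -0.74); to C = (-80, -125, +2.46).
Solve a·Δx + b·Δy = ΔT: det = 0·(-125) − (-80)·(-95) = -7600.
∂T/∂x = [(-0.74)·(-125) − (+2.46)·(-95)] / -7600 = -0.04292
∂T/∂y = [0·(+2.46) − (-80)·(-0.74)] / -7600 = +0.007789
Steepest decrease is along −∇f = (+0.04292 E, -0.007789 N) → east.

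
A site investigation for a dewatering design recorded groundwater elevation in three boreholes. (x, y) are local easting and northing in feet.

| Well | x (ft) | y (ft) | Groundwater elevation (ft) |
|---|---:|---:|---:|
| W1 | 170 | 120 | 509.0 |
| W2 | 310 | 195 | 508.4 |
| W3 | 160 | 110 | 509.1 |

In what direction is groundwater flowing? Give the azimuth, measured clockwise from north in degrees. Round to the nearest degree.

349°

With h = a·x + b·y + c and W1 as origin, the differences give:
  140·a + 75·b = -0.6
  (-10)·a + (-10)·b = +0.1
Eliminate b (×(-10) and ×75, subtract): -650·a = -1.50 → a = ∂h/∂x = +0.002308
Back-substitute: b = ∂h/∂y = -0.01231.
Flow direction (−∇h) has components (-0.002308 E, +0.01231 N).
Azimuth = atan2(E, N) = atan2(-0.002308, +0.01231) = 349.4° ≈ 349°.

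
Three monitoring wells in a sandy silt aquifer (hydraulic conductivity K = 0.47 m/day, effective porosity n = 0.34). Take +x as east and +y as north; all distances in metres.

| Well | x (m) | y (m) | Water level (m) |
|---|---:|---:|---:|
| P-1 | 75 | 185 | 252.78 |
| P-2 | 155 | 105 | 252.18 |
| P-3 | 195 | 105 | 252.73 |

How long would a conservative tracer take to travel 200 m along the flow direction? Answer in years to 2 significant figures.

16 years

Taking P-1 as reference: P-2−P-1 = (80, -80, -0.60); P-3−P-1 = (120, -80, -0.05).
Solve a·Δx + b·Δy = Δh: det = 80·(-80) − 120·(-80) = 3200.
∂h/∂x = [(-0.60)·(-80) − (-0.05)·(-80)] / 3200 = +0.01375
∂h/∂y = [80·(-0.05) − 120·(-0.60)] / 3200 = +0.02125
|∇h| = √(0.01375² + 0.02125²) = 0.02531
Seepage velocity v = K·i/n = 0.47 × 0.02531 / 0.34 = 0.03499 m/day.
t = 200 / 0.03499 = 5716 days = 15.6 years.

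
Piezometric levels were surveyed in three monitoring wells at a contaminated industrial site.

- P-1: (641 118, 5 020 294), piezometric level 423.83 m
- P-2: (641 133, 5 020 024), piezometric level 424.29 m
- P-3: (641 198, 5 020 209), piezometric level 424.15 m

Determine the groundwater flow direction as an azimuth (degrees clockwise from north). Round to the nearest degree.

Three-point gradient (reference P-1): Δ to P-2 = (15, -270, +0.46), Δ to P-3 = (80, -85, +0.32).
∂h/∂x = +0.002327, ∂h/∂y = -0.001574 (det = 20325).
Flow direction (−∇h) has components (-0.002327 E, +0.001574 N).
Azimuth = atan2(E, N) = atan2(-0.002327, +0.001574) = 304.1° ≈ 304°.

304°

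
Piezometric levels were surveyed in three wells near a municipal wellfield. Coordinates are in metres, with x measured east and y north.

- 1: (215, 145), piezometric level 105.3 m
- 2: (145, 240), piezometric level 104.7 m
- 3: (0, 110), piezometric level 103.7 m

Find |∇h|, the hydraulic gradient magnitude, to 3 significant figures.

Three-point gradient (reference 1): Δ to 2 = (-70, 95, -0.6), Δ to 3 = (-215, -35, -1.6).
∂h/∂x = +0.007563, ∂h/∂y = -0.0007432 (det = 22875).
|∇h| = √(0.007563² + -0.0007432²) = 0.007599

0.00760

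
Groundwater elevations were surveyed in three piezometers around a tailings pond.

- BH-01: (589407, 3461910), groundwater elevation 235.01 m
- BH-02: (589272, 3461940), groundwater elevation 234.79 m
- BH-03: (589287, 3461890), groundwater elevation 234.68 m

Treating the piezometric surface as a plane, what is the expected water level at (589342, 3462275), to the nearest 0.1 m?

235.9 m

Taking BH-01 as reference: BH-02−BH-01 = (-135, 30, -0.22); BH-03−BH-01 = (-120, -20, -0.33).
Determinant of the coordinate differences = (-135)·(-20) − (-120)·30 = 6300.
∂h/∂x = [(-0.22)·(-20) − (-0.33)·30] / 6300 = +0.002270
∂h/∂y = [(-135)·(-0.33) − (-120)·(-0.22)] / 6300 = +0.002881
h(589342, 3462275) = 235.01 + (+0.002270)·(-65) + (+0.002881)·(365) = 235.01 -0.148 +1.052 = 235.914 m.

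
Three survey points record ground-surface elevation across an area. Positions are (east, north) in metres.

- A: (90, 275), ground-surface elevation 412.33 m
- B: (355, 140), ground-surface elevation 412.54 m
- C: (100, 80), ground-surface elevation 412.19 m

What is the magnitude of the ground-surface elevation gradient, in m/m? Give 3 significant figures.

0.00142 m/m

Differences from A: to B (Δx, Δy, Δh) = (265, -135, +0.21); to C = (10, -195, -0.14).
Determinant of the coordinate differences = 265·(-195) − 10·(-135) = -50325.
∂z/∂x = [(+0.21)·(-195) − (-0.14)·(-135)] / -50325 = +0.001189
∂z/∂y = [265·(-0.14) − 10·(+0.21)] / -50325 = +0.0007789
|∇f| = √(0.001189² + 0.0007789²) = 0.001421 m/m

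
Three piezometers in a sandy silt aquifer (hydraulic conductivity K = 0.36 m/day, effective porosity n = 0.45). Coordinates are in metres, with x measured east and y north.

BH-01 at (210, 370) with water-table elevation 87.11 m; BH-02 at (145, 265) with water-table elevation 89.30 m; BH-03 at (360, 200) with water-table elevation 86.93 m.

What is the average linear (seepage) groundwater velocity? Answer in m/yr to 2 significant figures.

Taking BH-01 as reference: BH-02−BH-01 = (-65, -105, +2.19); BH-03−BH-01 = (150, -170, -0.18).
Solve a·Δx + b·Δy = Δh: det = (-65)·(-170) − 150·(-105) = 26800.
∂h/∂x = [(+2.19)·(-170) − (-0.18)·(-105)] / 26800 = -0.01460
∂h/∂y = [(-65)·(-0.18) − 150·(+2.19)] / 26800 = -0.01182
|∇h| = √(-0.01460² + -0.01182²) = 0.01878
Seepage velocity v = K·i/n = 0.36 × 0.01878 / 0.45 = 0.01502 m/day = 5.486 m/yr.

5.5 m/yr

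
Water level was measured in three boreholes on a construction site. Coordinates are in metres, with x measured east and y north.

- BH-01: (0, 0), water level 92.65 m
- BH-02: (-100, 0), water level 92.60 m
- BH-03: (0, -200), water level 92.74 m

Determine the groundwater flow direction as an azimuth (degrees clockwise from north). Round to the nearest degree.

312°

∂h/∂x = (92.60 − 92.65) / (-100 − 0) = +0.0005000
∂h/∂y = (92.74 − 92.65) / (-200 − 0) = -0.0004500
Flow direction (−∇h) has components (-0.0005000 E, +0.0004500 N).
Azimuth = atan2(E, N) = atan2(-0.0005000, +0.0004500) = 312.0° ≈ 312°.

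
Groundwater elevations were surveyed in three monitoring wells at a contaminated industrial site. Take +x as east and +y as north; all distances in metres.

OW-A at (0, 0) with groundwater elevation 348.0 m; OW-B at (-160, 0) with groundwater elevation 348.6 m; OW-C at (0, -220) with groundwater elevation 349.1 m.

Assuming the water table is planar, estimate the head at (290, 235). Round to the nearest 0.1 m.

∂h/∂x = (348.6 − 348.0) / (-160 − 0) = -0.003750
∂h/∂y = (349.1 − 348.0) / (-220 − 0) = -0.005000
h(290, 235) = 348.0 + (-0.003750)·(290) + (-0.005000)·(235) = 348.0 -1.088 -1.175 = 345.737 m.

345.7 m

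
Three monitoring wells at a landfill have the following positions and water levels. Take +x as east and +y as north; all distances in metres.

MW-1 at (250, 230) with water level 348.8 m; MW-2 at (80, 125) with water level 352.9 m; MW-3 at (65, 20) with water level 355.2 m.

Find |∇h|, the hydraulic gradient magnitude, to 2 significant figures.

With h = a·x + b·y + c and MW-1 as origin, the differences give:
  (-170)·a + (-105)·b = +4.1
  (-185)·a + (-210)·b = +6.4
Eliminate b (×(-210) and ×(-105), subtract): 16275·a = -189.00 → a = ∂h/∂x = -0.01161
Back-substitute: b = ∂h/∂y = -0.02025.
|∇h| = √(-0.01161² + -0.02025²) = 0.02334

0.023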